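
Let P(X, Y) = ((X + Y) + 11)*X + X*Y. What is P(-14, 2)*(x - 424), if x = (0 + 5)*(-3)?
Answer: 6146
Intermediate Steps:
P(X, Y) = X*Y + X*(11 + X + Y) (P(X, Y) = (11 + X + Y)*X + X*Y = X*(11 + X + Y) + X*Y = X*Y + X*(11 + X + Y))
x = -15 (x = 5*(-3) = -15)
P(-14, 2)*(x - 424) = (-14*(11 - 14 + 2*2))*(-15 - 424) = -14*(11 - 14 + 4)*(-439) = -14*1*(-439) = -14*(-439) = 6146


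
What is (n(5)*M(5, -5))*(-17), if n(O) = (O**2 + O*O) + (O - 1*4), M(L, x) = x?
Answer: 4335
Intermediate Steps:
n(O) = -4 + O + 2*O**2 (n(O) = (O**2 + O**2) + (O - 4) = 2*O**2 + (-4 + O) = -4 + O + 2*O**2)
(n(5)*M(5, -5))*(-17) = ((-4 + 5 + 2*5**2)*(-5))*(-17) = ((-4 + 5 + 2*25)*(-5))*(-17) = ((-4 + 5 + 50)*(-5))*(-17) = (51*(-5))*(-17) = -255*(-17) = 4335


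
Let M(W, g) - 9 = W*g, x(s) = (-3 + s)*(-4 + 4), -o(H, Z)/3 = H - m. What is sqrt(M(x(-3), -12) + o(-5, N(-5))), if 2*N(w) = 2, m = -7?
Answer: sqrt(3) ≈ 1.7320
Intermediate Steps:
N(w) = 1 (N(w) = (1/2)*2 = 1)
o(H, Z) = -21 - 3*H (o(H, Z) = -3*(H - 1*(-7)) = -3*(H + 7) = -3*(7 + H) = -21 - 3*H)
x(s) = 0 (x(s) = (-3 + s)*0 = 0)
M(W, g) = 9 + W*g
sqrt(M(x(-3), -12) + o(-5, N(-5))) = sqrt((9 + 0*(-12)) + (-21 - 3*(-5))) = sqrt((9 + 0) + (-21 + 15)) = sqrt(9 - 6) = sqrt(3)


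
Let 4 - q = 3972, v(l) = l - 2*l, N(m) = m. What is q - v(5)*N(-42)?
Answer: -4178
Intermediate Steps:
v(l) = -l
q = -3968 (q = 4 - 1*3972 = 4 - 3972 = -3968)
q - v(5)*N(-42) = -3968 - (-1*5)*(-42) = -3968 - (-5)*(-42) = -3968 - 1*210 = -3968 - 210 = -4178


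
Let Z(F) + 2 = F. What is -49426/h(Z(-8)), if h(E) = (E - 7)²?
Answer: -49426/289 ≈ -171.02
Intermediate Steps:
Z(F) = -2 + F
h(E) = (-7 + E)²
-49426/h(Z(-8)) = -49426/(-7 + (-2 - 8))² = -49426/(-7 - 10)² = -49426/((-17)²) = -49426/289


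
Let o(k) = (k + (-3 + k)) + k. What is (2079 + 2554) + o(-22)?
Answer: 4564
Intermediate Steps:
o(k) = -3 + 3*k (o(k) = (-3 + 2*k) + k = -3 + 3*k)
(2079 + 2554) + o(-22) = (2079 + 2554) + (-3 + 3*(-22)) = 4633 + (-3 - 66) = 4633 - 69 = 4564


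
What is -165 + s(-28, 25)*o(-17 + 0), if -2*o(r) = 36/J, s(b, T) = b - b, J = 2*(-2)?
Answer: -165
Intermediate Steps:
J = -4
s(b, T) = 0
o(r) = 9/2 (o(r) = -18/(-4) = -18*(-1)/4 = -½*(-9) = 9/2)
-165 + s(-28, 25)*o(-17 + 0) = -165 + 0*(9/2) = -165 + 0 = -165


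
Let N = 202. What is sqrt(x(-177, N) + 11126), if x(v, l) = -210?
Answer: 2*sqrt(2729) ≈ 104.48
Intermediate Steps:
sqrt(x(-177, N) + 11126) = sqrt(-210 + 11126) = sqrt(10916) = 2*sqrt(2729)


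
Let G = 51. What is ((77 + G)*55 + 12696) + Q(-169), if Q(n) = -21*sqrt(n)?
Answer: 19736 - 273*I ≈ 19736.0 - 273.0*I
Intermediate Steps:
((77 + G)*55 + 12696) + Q(-169) = ((77 + 51)*55 + 12696) - 273*I = (128*55 + 12696) - 273*I = (7040 + 12696) - 273*I = 19736 - 273*I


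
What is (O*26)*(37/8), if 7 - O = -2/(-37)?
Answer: 3341/4 ≈ 835.25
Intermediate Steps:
O = 257/37 (O = 7 - (-2)/(-37) = 7 - (-2)*(-1)/37 = 7 - 1*2/37 = 7 - 2/37 = 257/37 ≈ 6.9459)
(O*26)*(37/8) = ((257/37)*26)*(37/8) = 6682*(37*(1/8))/37 = (6682/37)*(37/8) = 3341/4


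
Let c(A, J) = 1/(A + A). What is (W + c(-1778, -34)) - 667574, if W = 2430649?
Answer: 6269494699/3556 ≈ 1.7631e+6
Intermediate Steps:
c(A, J) = 1/(2*A)
(W + c(-1778, -34)) - 667574 = (2430649 + (½)/(-1778)) - 667574 = (2430649 + (½)*(-1/1778)) - 667574 = (2430649 - 1/3556) - 667574 = 8643387843/3556 - 667574 = 6269494699/3556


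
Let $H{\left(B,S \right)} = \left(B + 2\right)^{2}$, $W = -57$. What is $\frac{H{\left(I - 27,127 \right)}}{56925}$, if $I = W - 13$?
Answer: $\frac{361}{2277} \approx 0.15854$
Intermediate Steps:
$I = -70$ ($I = -57 - 13 = -70$)
$H{\left(B,S \right)} = \left(2 + B\right)^{2}$
$\frac{H{\left(I - 27,127 \right)}}{56925} = \frac{\left(2 - 97\right)^{2}}{56925} = \left(2 - 97\right)^{2} \cdot \frac{1}{56925} = \left(-95\right)^{2} \cdot \frac{1}{56925} = 9025 \cdot \frac{1}{56925} = \frac{361}{2277}$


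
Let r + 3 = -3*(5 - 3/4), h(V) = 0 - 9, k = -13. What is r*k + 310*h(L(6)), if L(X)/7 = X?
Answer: -10341/4 ≈ -2585.3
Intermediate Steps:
L(X) = 7*X
h(V) = -9
r = -63/4 (r = -3 - 3*(5 - 3/4) = -3 - 3*17/4 = -3 - 51/4 = -63/4 ≈ -15.750)
r*k + 310*h(L(6)) = -63/4*(-13) + 310*(-9) = 819/4 - 2790 = -10341/4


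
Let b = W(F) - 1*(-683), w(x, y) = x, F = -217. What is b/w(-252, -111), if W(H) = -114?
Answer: -569/252 ≈ -2.2579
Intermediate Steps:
b = 569 (b = -114 - 1*(-683) = -114 + 683 = 569)
b/w(-252, -111) = 569/(-252) = 569*(-1/252) = -569/252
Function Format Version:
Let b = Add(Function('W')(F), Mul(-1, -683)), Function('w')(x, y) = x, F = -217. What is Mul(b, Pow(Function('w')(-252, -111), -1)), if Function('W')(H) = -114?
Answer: Rational(-569, 252) ≈ -2.2579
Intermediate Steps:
b = 569 (b = Add(-114, Mul(-1, -683)) = Add(-114, 683) = 569)
Mul(b, Pow(Function('w')(-252, -111), -1)) = Mul(569, Pow(-252, -1)) = Mul(569, Rational(-1, 252)) = Rational(-569, 252)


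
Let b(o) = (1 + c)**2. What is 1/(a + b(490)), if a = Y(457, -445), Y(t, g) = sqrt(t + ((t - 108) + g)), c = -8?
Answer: 1/68 ≈ 0.014706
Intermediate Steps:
b(o) = 49 (b(o) = (1 - 8)**2 = (-7)**2 = 49)
Y(t, g) = sqrt(-108 + g + 2*t) (Y(t, g) = sqrt(t + ((-108 + t) + g)) = sqrt(t + (-108 + g + t)) = sqrt(-108 + g + 2*t))
a = 19 (a = sqrt(-108 - 445 + 2*457) = sqrt(-108 - 445 + 914) = sqrt(361) = 19)
1/(a + b(490)) = 1/(19 + 49) = 1/68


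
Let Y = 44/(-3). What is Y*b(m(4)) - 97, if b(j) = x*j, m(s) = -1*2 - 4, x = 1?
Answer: -9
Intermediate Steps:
m(s) = -6 (m(s) = -2 - 4 = -6)
Y = -44/3 (Y = 44*(-1/3) = -44/3 ≈ -14.667)
b(j) = j (b(j) = 1*j = j)
Y*b(m(4)) - 97 = -44/3*(-6) - 97 = 88 - 97 = -9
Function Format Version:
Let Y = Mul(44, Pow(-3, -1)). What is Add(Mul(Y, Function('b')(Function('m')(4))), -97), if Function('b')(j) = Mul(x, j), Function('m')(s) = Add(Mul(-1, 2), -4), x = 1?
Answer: -9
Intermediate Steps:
Function('m')(s) = -6 (Function('m')(s) = Add(-2, -4) = -6)
Y = Rational(-44, 3) (Y = Mul(44, Rational(-1, 3)) = Rational(-44, 3) ≈ -14.667)
Function('b')(j) = j (Function('b')(j) = Mul(1, j) = j)
Add(Mul(Y, Function('b')(Function('m')(4))), -97) = Add(Mul(Rational(-44, 3), -6), -97) = Add(88, -97) = -9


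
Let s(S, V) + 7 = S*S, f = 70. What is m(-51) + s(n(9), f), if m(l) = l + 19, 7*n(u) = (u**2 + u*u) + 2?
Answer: 24985/49 ≈ 509.90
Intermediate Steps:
n(u) = 2/7 + 2*u**2/7 (n(u) = ((u**2 + u*u) + 2)/7 = ((u**2 + u**2) + 2)/7 = (2*u**2 + 2)/7 = (2 + 2*u**2)/7 = 2/7 + 2*u**2/7)
m(l) = 19 + l
s(S, V) = -7 + S**2 (s(S, V) = -7 + S*S = -7 + S**2)
m(-51) + s(n(9), f) = (19 - 51) + (-7 + (2/7 + (2/7)*9**2)**2) = -32 + (-7 + (2/7 + (2/7)*81)**2) = -32 + (-7 + (2/7 + 162/7)**2) = -32 + (-7 + (164/7)**2) = -32 + (-7 + 26896/49) = -32 + 26553/49 = 24985/49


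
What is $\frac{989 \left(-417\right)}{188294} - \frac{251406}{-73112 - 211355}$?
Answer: $- \frac{69979647507}{53563429298} \approx -1.3065$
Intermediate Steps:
$\frac{989 \left(-417\right)}{188294} - \frac{251406}{-73112 - 211355} = \left(-412413\right) \frac{1}{188294} - \frac{251406}{-73112 - 211355} = - \frac{412413}{188294} - \frac{251406}{-284467} = - \frac{412413}{188294} - - \frac{251406}{284467} = - \frac{412413}{188294} + \frac{251406}{284467} = - \frac{69979647507}{53563429298}$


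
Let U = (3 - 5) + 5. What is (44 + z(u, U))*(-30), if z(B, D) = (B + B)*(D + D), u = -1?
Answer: -960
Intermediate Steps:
U = 3 (U = -2 + 5 = 3)
z(B, D) = 4*B*D (z(B, D) = (2*B)*(2*D) = 4*B*D)
(44 + z(u, U))*(-30) = (44 + 4*(-1)*3)*(-30) = (44 - 12)*(-30) = 32*(-30) = -960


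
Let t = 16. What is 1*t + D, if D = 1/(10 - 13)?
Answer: 47/3 ≈ 15.667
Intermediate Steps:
D = -1/3 (D = 1/(-3) = -1/3 ≈ -0.33333)
1*t + D = 1*16 - 1/3 = 16 - 1/3 = 47/3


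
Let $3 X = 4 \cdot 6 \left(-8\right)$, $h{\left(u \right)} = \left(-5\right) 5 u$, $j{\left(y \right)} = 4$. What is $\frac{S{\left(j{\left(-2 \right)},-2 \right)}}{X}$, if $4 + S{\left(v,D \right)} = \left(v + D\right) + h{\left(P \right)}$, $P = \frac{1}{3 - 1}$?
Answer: $\frac{29}{128} \approx 0.22656$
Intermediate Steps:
$P = \frac{1}{2} \approx 0.5$
$h{\left(u \right)} = - 25 u$
$S{\left(v,D \right)} = - \frac{33}{2} + D + v$ ($S{\left(v,D \right)} = -4 - \left(\frac{25}{2} - D - v\right) = -4 + \left(- \frac{25}{2} + D + v\right) = - \frac{33}{2} + D + v$)
$X = -64$ ($X = \frac{4 \cdot 6 \left(-8\right)}{3} = \frac{24 \left(-8\right)}{3} = \frac{1}{3} \left(-192\right) = -64$)
$\frac{S{\left(j{\left(-2 \right)},-2 \right)}}{X} = \frac{- \frac{33}{2} - 2 + 4}{-64} = \left(- \frac{29}{2}\right) \left(- \frac{1}{64}\right) = \frac{29}{128}$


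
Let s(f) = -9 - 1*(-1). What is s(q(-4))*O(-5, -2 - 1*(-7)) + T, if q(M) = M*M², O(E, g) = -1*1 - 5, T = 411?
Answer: 459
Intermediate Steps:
O(E, g) = -6 (O(E, g) = -1 - 5 = -6)
q(M) = M³
s(f) = -8 (s(f) = -9 + 1 = -8)
s(q(-4))*O(-5, -2 - 1*(-7)) + T = -8*(-6) + 411 = 48 + 411 = 459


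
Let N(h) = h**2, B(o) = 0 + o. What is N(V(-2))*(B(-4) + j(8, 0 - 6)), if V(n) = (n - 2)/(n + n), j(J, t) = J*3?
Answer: 20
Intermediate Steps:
j(J, t) = 3*J
V(n) = (-2 + n)/(2*n) (V(n) = (-2 + n)/((2*n)) = (-2 + n)*(1/(2*n)) = (-2 + n)/(2*n))
B(o) = o
N(V(-2))*(B(-4) + j(8, 0 - 6)) = ((1/2)*(-2 - 2)/(-2))**2*(-4 + 3*8) = ((1/2)*(-1/2)*(-4))**2*(-4 + 24) = 1**2*20 = 1*20 = 20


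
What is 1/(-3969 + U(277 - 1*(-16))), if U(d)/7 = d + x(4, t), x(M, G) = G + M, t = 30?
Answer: -1/1680 ≈ -0.00059524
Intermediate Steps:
U(d) = 238 + 7*d (U(d) = 7*(d + (30 + 4)) = 7*(d + 34) = 7*(34 + d) = 238 + 7*d)
1/(-3969 + U(277 - 1*(-16))) = 1/(-3969 + (238 + 7*(277 - 1*(-16)))) = 1/(-3969 + (238 + 7*(277 + 16))) = 1/(-3969 + (238 + 7*293)) = 1/(-3969 + (238 + 2051)) = 1/(-3969 + 2289) = 1/(-1680) = -1/1680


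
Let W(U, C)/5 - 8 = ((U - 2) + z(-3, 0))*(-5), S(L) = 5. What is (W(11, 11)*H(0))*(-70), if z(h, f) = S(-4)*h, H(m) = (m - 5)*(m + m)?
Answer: 0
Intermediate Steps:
H(m) = 2*m*(-5 + m) (H(m) = (-5 + m)*(2*m) = 2*m*(-5 + m))
z(h, f) = 5*h
W(U, C) = 465 - 25*U (W(U, C) = 40 + 5*(((U - 2) + 5*(-3))*(-5)) = 40 + 5*(((-2 + U) - 15)*(-5)) = 40 + 5*((-17 + U)*(-5)) = 40 + 5*(85 - 5*U) = 40 + (425 - 25*U) = 465 - 25*U)
(W(11, 11)*H(0))*(-70) = ((465 - 25*11)*(2*0*(-5 + 0)))*(-70) = ((465 - 275)*(2*0*(-5)))*(-70) = (190*0)*(-70) = 0*(-70) = 0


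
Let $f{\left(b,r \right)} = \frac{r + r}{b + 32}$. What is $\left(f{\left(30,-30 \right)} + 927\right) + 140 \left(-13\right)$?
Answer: $- \frac{27713}{31} \approx -893.97$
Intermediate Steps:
$f{\left(b,r \right)} = \frac{2 r}{32 + b}$
$\left(f{\left(30,-30 \right)} + 927\right) + 140 \left(-13\right) = \left(2 \left(-30\right) \frac{1}{32 + 30} + 927\right) + 140 \left(-13\right) = \left(2 \left(-30\right) \frac{1}{62} + 927\right) - 1820 = \left(- \frac{30}{31} + 927\right) - 1820 = \frac{28707}{31} - 1820 = - \frac{27713}{31}$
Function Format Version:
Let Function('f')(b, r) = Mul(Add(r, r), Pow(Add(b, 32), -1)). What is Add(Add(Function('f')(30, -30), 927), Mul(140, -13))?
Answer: Rational(-27713, 31) ≈ -893.97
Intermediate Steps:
Function('f')(b, r) = Mul(2, r, Pow(Add(32, b), -1)) (Function('f')(b, r) = Mul(Mul(2, r), Pow(Add(32, b), -1)) = Mul(2, r, Pow(Add(32, b), -1)))
Add(Add(Function('f')(30, -30), 927), Mul(140, -13)) = Add(Add(Mul(2, -30, Pow(Add(32, 30), -1)), 927), Mul(140, -13)) = Add(Add(Mul(2, -30, Pow(62, -1)), 927), -1820) = Add(Add(Mul(2, -30, Rational(1, 62)), 927), -1820) = Add(Add(Rational(-30, 31), 927), -1820) = Add(Rational(28707, 31), -1820) = Rational(-27713, 31)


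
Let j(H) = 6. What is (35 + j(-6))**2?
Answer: 1681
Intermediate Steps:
(35 + j(-6))**2 = (35 + 6)**2 = 41**2 = 1681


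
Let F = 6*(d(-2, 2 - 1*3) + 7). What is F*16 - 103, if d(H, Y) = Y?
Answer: 473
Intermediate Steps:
F = 36 (F = 6*((2 - 1*3) + 7) = 6*((2 - 3) + 7) = 6*(-1 + 7) = 6*6 = 36)
F*16 - 103 = 36*16 - 103 = 576 - 103 = 473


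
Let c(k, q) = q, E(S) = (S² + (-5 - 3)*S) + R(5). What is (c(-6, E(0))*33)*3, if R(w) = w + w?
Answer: 990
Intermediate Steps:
R(w) = 2*w
E(S) = 10 + S² - 8*S (E(S) = (S² + (-5 - 3)*S) + 2*5 = (S² - 8*S) + 10 = 10 + S² - 8*S)
(c(-6, E(0))*33)*3 = ((10 + 0² - 8*0)*33)*3 = ((10 + 0 + 0)*33)*3 = (10*33)*3 = 330*3 = 990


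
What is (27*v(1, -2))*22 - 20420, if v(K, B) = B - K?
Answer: -22202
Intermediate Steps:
(27*v(1, -2))*22 - 20420 = (27*(-2 - 1*1))*22 - 20420 = (27*(-2 - 1))*22 - 20420 = (27*(-3))*22 - 20420 = -81*22 - 20420 = -1782 - 20420 = -22202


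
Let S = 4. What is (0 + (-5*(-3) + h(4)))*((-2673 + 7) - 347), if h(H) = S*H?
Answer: -93403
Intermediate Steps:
h(H) = 4*H
(0 + (-5*(-3) + h(4)))*((-2673 + 7) - 347) = (0 + (-5*(-3) + 4*4))*((-2673 + 7) - 347) = (0 + (15 + 16))*(-2666 - 347) = (0 + 31)*(-3013) = 31*(-3013) = -93403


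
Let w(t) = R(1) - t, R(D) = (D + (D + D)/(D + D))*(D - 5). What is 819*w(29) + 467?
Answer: -29836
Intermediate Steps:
R(D) = (1 + D)*(-5 + D) (R(D) = (D + (2*D)/((2*D)))*(-5 + D) = (D + (2*D)*(1/(2*D)))*(-5 + D) = (D + 1)*(-5 + D) = (1 + D)*(-5 + D))
w(t) = -8 - t (w(t) = (-5 + 1**2 - 4*1) - t = (-5 + 1 - 4) - t = -8 - t)
819*w(29) + 467 = 819*(-8 - 1*29) + 467 = 819*(-8 - 29) + 467 = 819*(-37) + 467 = -30303 + 467 = -29836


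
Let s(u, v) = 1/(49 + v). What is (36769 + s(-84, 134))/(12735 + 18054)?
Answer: 6728728/5634387 ≈ 1.1942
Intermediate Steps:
(36769 + s(-84, 134))/(12735 + 18054) = (36769 + 1/(49 + 134))/(12735 + 18054) = (36769 + 1/183)/30789 = (36769 + 1/183)*(1/30789) = (6728728/183)*(1/30789) = 6728728/5634387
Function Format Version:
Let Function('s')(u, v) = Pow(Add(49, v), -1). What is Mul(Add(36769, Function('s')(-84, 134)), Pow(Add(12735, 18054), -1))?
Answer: Rational(6728728, 5634387) ≈ 1.1942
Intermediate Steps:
Mul(Add(36769, Function('s')(-84, 134)), Pow(Add(12735, 18054), -1)) = Mul(Add(36769, Pow(Add(49, 134), -1)), Pow(Add(12735, 18054), -1)) = Mul(Add(36769, Pow(183, -1)), Pow(30789, -1)) = Mul(Add(36769, Rational(1, 183)), Rational(1, 30789)) = Mul(Rational(6728728, 183), Rational(1, 30789)) = Rational(6728728, 5634387)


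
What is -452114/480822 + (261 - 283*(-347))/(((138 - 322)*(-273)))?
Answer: 22556873/22117812 ≈ 1.0199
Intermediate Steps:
-452114/480822 + (261 - 283*(-347))/(((138 - 322)*(-273))) = -452114*1/480822 + (261 + 98201)/((-184*(-273))) = -226057/240411 + 98462/50232 = -226057/240411 + 98462*(1/50232) = -226057/240411 + 541/276 = 22556873/22117812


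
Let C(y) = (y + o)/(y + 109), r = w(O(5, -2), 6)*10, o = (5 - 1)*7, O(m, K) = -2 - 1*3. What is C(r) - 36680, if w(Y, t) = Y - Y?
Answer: -3998092/109 ≈ -36680.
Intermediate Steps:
O(m, K) = -5 (O(m, K) = -2 - 3 = -5)
w(Y, t) = 0
o = 28 (o = 4*7 = 28)
r = 0 (r = 0*10 = 0)
C(y) = (28 + y)/(109 + y) (C(y) = (y + 28)/(y + 109) = (28 + y)/(109 + y))
C(r) - 36680 = (28 + 0)/(109 + 0) - 36680 = 28/109 - 36680 = -3998092/109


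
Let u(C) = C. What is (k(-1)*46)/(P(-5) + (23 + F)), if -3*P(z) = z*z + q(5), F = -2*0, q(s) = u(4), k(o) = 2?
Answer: 69/10 ≈ 6.9000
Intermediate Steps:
q(s) = 4
F = 0
P(z) = -4/3 - z²/3 (P(z) = -(z*z + 4)/3 = -(z² + 4)/3 = -(4 + z²)/3 = -4/3 - z²/3)
(k(-1)*46)/(P(-5) + (23 + F)) = (2*46)/((-4/3 - ⅓*(-5)²) + (23 + 0)) = 92/((-4/3 - ⅓*25) + 23) = 92/((-4/3 - 25/3) + 23) = 92/(-29/3 + 23) = 92/(40/3) = 92*(3/40) = 69/10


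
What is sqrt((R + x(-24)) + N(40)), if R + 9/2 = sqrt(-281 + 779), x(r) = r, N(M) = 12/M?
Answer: sqrt(-705 + 25*sqrt(498))/5 ≈ 2.4257*I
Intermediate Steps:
R = -9/2 + sqrt(498) (R = -9/2 + sqrt(-281 + 779) = -9/2 + sqrt(498) ≈ 17.816)
sqrt((R + x(-24)) + N(40)) = sqrt(((-9/2 + sqrt(498)) - 24) + 12/40) = sqrt((-57/2 + sqrt(498)) + 12*(1/40)) = sqrt((-57/2 + sqrt(498)) + 3/10) = sqrt(-141/5 + sqrt(498))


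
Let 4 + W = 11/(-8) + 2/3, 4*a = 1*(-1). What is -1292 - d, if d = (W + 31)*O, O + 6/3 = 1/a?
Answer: -4537/4 ≈ -1134.3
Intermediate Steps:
a = -¼ (a = (1*(-1))/4 = (¼)*(-1) = -¼ ≈ -0.25000)
O = -6 (O = -2 + 1/(-¼) = -2 - 4 = -6)
W = -113/24 (W = -4 + (11/(-8) + 2/3) = -4 + (11*(-⅛) + 2*(⅓)) = -4 + (-11/8 + ⅔) = -4 - 17/24 = -113/24 ≈ -4.7083)
d = -631/4 (d = (-113/24 + 31)*(-6) = (631/24)*(-6) = -631/4 ≈ -157.75)
-1292 - d = -1292 - 1*(-631/4) = -1292 + 631/4 = -4537/4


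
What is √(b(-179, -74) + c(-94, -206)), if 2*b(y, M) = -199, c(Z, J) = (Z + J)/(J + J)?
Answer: I*√4191482/206 ≈ 9.9384*I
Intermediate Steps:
c(Z, J) = (J + Z)/(2*J) (c(Z, J) = (J + Z)/((2*J)) = (J + Z)*(1/(2*J)) = (J + Z)/(2*J))
b(y, M) = -199/2 (b(y, M) = (½)*(-199) = -199/2)
√(b(-179, -74) + c(-94, -206)) = √(-199/2 + (½)*(-206 - 94)/(-206)) = √(-199/2 + (½)*(-1/206)*(-300)) = √(-199/2 + 75/103) = √(-20347/206) = I*√4191482/206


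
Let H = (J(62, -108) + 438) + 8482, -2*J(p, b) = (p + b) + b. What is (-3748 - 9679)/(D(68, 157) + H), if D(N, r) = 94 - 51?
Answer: -13427/9040 ≈ -1.4853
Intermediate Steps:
J(p, b) = -b - p/2 (J(p, b) = -((p + b) + b)/2 = -((b + p) + b)/2 = -(p + 2*b)/2 = -b - p/2)
H = 8997 (H = ((-1*(-108) - ½*62) + 438) + 8482 = ((108 - 31) + 438) + 8482 = (77 + 438) + 8482 = 515 + 8482 = 8997)
D(N, r) = 43
(-3748 - 9679)/(D(68, 157) + H) = (-3748 - 9679)/(43 + 8997) = -13427/9040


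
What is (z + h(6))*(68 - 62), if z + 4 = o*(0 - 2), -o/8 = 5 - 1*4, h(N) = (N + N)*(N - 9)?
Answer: -144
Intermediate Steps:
h(N) = 2*N*(-9 + N) (h(N) = (2*N)*(-9 + N) = 2*N*(-9 + N))
o = -8 (o = -8*(5 - 1*4) = -8*(5 - 4) = -8*1 = -8)
z = 12 (z = -4 - 8*(0 - 2) = -4 - 8*(-2) = -4 + 16 = 12)
(z + h(6))*(68 - 62) = (12 + 2*6*(-9 + 6))*(68 - 62) = (12 + 2*6*(-3))*6 = (12 - 36)*6 = -24*6 = -144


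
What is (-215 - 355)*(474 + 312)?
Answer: -448020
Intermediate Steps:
(-215 - 355)*(474 + 312) = -570*786 = -448020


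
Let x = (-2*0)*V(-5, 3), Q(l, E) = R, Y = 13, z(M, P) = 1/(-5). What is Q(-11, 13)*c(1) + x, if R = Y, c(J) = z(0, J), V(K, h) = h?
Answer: -13/5 ≈ -2.6000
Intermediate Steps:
z(M, P) = -⅕
c(J) = -⅕
R = 13
Q(l, E) = 13
x = 0 (x = -2*0*3 = 0*3 = 0)
Q(-11, 13)*c(1) + x = 13*(-⅕) + 0 = -13/5 + 0 = -13/5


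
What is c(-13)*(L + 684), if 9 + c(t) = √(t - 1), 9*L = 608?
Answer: -6764 + 6764*I*√14/9 ≈ -6764.0 + 2812.1*I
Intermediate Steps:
L = 608/9 (L = (⅑)*608 = 608/9 ≈ 67.556)
c(t) = -9 + √(-1 + t) (c(t) = -9 + √(t - 1) = -9 + √(-1 + t))
c(-13)*(L + 684) = (-9 + √(-1 - 13))*(608/9 + 684) = (-9 + √(-14))*(6764/9) = (-9 + I*√14)*(6764/9) = -6764 + 6764*I*√14/9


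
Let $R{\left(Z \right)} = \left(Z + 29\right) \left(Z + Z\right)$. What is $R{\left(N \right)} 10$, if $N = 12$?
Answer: $9840$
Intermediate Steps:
$R{\left(Z \right)} = 2 Z \left(29 + Z\right)$ ($R{\left(Z \right)} = \left(29 + Z\right) 2 Z = 2 Z \left(29 + Z\right)$)
$R{\left(N \right)} 10 = 2 \cdot 12 \left(29 + 12\right) 10 = 2 \cdot 12 \cdot 41 \cdot 10 = 984 \cdot 10 = 9840$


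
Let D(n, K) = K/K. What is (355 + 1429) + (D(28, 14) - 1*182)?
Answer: 1603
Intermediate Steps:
D(n, K) = 1
(355 + 1429) + (D(28, 14) - 1*182) = (355 + 1429) + (1 - 1*182) = 1784 + (1 - 182) = 1784 - 181 = 1603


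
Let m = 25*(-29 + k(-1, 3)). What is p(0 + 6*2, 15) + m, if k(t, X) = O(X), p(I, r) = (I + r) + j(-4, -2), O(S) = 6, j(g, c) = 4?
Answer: -544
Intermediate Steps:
p(I, r) = 4 + I + r (p(I, r) = (I + r) + 4 = 4 + I + r)
k(t, X) = 6
m = -575 (m = 25*(-29 + 6) = 25*(-23) = -575)
p(0 + 6*2, 15) + m = (4 + (0 + 6*2) + 15) - 575 = (4 + (0 + 12) + 15) - 575 = (4 + 12 + 15) - 575 = 31 - 575 = -544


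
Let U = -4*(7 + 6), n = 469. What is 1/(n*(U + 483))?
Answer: 1/202139 ≈ 4.9471e-6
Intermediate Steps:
U = -52 (U = -4*13 = -52)
1/(n*(U + 483)) = 1/(469*(-52 + 483)) = 1/(469*431) = 1/202139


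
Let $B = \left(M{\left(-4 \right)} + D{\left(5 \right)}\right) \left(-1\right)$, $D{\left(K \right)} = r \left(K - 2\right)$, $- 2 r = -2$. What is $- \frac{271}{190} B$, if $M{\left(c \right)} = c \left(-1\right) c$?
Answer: $- \frac{3523}{190} \approx -18.542$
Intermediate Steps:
$r = 1$ ($r = \left(- \frac{1}{2}\right) \left(-2\right) = 1$)
$D{\left(K \right)} = -2 + K$ ($D{\left(K \right)} = 1 \left(K - 2\right) = 1 \left(-2 + K\right) = -2 + K$)
$M{\left(c \right)} = - c^{2}$ ($M{\left(c \right)} = - c c = - c^{2}$)
$B = 13$ ($B = \left(- \left(-4\right)^{2} + \left(-2 + 5\right)\right) \left(-1\right) = \left(\left(-1\right) 16 + 3\right) \left(-1\right) = \left(-16 + 3\right) \left(-1\right) = \left(-13\right) \left(-1\right) = 13$)
$- \frac{271}{190} B = - \frac{271}{190} \cdot 13 = \left(-271\right) \frac{1}{190} \cdot 13 = \left(- \frac{271}{190}\right) 13 = - \frac{3523}{190}$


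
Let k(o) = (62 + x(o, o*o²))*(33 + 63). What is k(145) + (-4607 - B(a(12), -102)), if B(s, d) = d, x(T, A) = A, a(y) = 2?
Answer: 292669447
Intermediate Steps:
k(o) = 5952 + 96*o³ (k(o) = (62 + o*o²)*(33 + 63) = (62 + o³)*96 = 5952 + 96*o³)
k(145) + (-4607 - B(a(12), -102)) = (5952 + 96*145³) + (-4607 - 1*(-102)) = (5952 + 96*3048625) + (-4607 + 102) = (5952 + 292668000) - 4505 = 292673952 - 4505 = 292669447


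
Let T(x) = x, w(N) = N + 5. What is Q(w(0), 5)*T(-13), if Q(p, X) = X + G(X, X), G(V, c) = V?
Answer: -130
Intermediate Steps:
w(N) = 5 + N
Q(p, X) = 2*X (Q(p, X) = X + X = 2*X)
Q(w(0), 5)*T(-13) = (2*5)*(-13) = 10*(-13) = -130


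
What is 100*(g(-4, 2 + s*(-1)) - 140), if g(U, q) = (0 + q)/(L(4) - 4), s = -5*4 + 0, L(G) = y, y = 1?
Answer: -44200/3 ≈ -14733.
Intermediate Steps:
L(G) = 1
s = -20 (s = -20 + 0 = -20)
g(U, q) = -q/3 (g(U, q) = (0 + q)/(1 - 4) = q/(-3) = q*(-⅓) = -q/3)
100*(g(-4, 2 + s*(-1)) - 140) = 100*(-(2 - 20*(-1))/3 - 140) = 100*(-(2 + 20)/3 - 140) = 100*(-⅓*22 - 140) = 100*(-22/3 - 140) = 100*(-442/3) = -44200/3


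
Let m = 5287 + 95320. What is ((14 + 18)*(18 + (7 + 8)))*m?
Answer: 106240992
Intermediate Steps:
m = 100607
((14 + 18)*(18 + (7 + 8)))*m = ((14 + 18)*(18 + (7 + 8)))*100607 = (32*(18 + 15))*100607 = (32*33)*100607 = 1056*100607 = 106240992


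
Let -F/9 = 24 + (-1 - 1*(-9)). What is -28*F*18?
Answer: 145152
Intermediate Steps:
F = -288 (F = -9*(24 + (-1 - 1*(-9))) = -9*(24 + (-1 + 9)) = -9*(24 + 8) = -9*32 = -288)
-28*F*18 = -28*(-288)*18 = 8064*18 = 145152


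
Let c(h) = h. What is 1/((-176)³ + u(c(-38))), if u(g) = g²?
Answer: -1/5450332 ≈ -1.8348e-7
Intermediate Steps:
1/((-176)³ + u(c(-38))) = 1/((-176)³ + (-38)²) = 1/(-5451776 + 1444) = 1/(-5450332) = -1/5450332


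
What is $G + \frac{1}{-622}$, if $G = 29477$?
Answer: $\frac{18334693}{622} \approx 29477.0$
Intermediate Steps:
$G + \frac{1}{-622} = 29477 + \frac{1}{-622} = 29477 - \frac{1}{622} = \frac{18334693}{622}$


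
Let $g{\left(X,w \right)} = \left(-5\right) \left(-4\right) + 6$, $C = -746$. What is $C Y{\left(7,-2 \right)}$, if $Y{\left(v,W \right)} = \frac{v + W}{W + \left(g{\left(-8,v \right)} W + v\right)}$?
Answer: $\frac{3730}{47} \approx 79.362$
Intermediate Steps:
$g{\left(X,w \right)} = 26$ ($g{\left(X,w \right)} = 20 + 6 = 26$)
$Y{\left(v,W \right)} = \frac{W + v}{v + 27 W}$ ($Y{\left(v,W \right)} = \frac{v + W}{W + \left(26 W + v\right)} = \frac{W + v}{W + \left(v + 26 W\right)} = \frac{W + v}{v + 27 W}$)
$C Y{\left(7,-2 \right)} = - 746 \frac{-2 + 7}{7 + 27 \left(-2\right)} = - 746 \frac{1}{7 - 54} \cdot 5 = - 746 \frac{1}{-47} \cdot 5 = - 746 \left(\left(- \frac{1}{47}\right) 5\right) = \left(-746\right) \left(- \frac{5}{47}\right) = \frac{3730}{47}$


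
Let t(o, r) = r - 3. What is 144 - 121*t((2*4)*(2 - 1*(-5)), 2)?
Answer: 265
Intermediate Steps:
t(o, r) = -3 + r
144 - 121*t((2*4)*(2 - 1*(-5)), 2) = 144 - 121*(-3 + 2) = 144 - 121*(-1) = 144 + 121 = 265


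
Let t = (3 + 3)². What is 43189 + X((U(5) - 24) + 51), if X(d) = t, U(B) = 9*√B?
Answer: 43225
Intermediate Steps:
t = 36 (t = 6² = 36)
X(d) = 36
43189 + X((U(5) - 24) + 51) = 43189 + 36 = 43225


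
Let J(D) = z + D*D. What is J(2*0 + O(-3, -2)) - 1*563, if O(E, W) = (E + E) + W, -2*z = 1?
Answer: -999/2 ≈ -499.50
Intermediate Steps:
z = -½ (z = -½*1 = -½ ≈ -0.50000)
O(E, W) = W + 2*E (O(E, W) = 2*E + W = W + 2*E)
J(D) = -½ + D² (J(D) = -½ + D*D = -½ + D²)
J(2*0 + O(-3, -2)) - 1*563 = (-½ + (2*0 + (-2 + 2*(-3)))²) - 1*563 = (-½ + (0 + (-2 - 6))²) - 563 = (-½ + (0 - 8)²) - 563 = (-½ + (-8)²) - 563 = (-½ + 64) - 563 = 127/2 - 563 = -999/2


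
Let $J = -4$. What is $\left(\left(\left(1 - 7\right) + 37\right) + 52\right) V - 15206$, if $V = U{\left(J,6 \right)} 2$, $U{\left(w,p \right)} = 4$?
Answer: $-14542$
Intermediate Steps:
$V = 8$ ($V = 4 \cdot 2 = 8$)
$\left(\left(\left(1 - 7\right) + 37\right) + 52\right) V - 15206 = \left(\left(\left(1 - 7\right) + 37\right) + 52\right) 8 - 15206 = \left(\left(-6 + 37\right) + 52\right) 8 - 15206 = \left(31 + 52\right) 8 - 15206 = 83 \cdot 8 - 15206 = 664 - 15206 = -14542$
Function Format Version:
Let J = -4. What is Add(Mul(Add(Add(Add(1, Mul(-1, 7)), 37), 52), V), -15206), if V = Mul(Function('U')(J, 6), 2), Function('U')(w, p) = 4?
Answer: -14542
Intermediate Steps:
V = 8 (V = Mul(4, 2) = 8)
Add(Mul(Add(Add(Add(1, Mul(-1, 7)), 37), 52), V), -15206) = Add(Mul(Add(Add(Add(1, Mul(-1, 7)), 37), 52), 8), -15206) = Add(Mul(Add(Add(Add(1, -7), 37), 52), 8), -15206) = Add(Mul(Add(Add(-6, 37), 52), 8), -15206) = Add(Mul(Add(31, 52), 8), -15206) = Add(Mul(83, 8), -15206) = Add(664, -15206) = -14542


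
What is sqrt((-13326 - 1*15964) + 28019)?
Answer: I*sqrt(1271) ≈ 35.651*I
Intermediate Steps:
sqrt((-13326 - 1*15964) + 28019) = sqrt((-13326 - 15964) + 28019) = sqrt(-29290 + 28019) = sqrt(-1271) = I*sqrt(1271)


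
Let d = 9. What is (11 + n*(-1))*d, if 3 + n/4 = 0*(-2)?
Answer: 207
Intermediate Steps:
n = -12 (n = -12 + 4*(0*(-2)) = -12 + 4*0 = -12 + 0 = -12)
(11 + n*(-1))*d = (11 - 12*(-1))*9 = (11 + 12)*9 = 23*9 = 207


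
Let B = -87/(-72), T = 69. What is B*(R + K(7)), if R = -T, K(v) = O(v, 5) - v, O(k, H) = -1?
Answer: -2233/24 ≈ -93.042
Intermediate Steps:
K(v) = -1 - v
R = -69 (R = -1*69 = -69)
B = 29/24 (B = -87*(-1/72) = 29/24 ≈ 1.2083)
B*(R + K(7)) = 29*(-69 + (-1 - 1*7))/24 = 29*(-69 + (-1 - 7))/24 = 29*(-69 - 8)/24 = (29/24)*(-77) = -2233/24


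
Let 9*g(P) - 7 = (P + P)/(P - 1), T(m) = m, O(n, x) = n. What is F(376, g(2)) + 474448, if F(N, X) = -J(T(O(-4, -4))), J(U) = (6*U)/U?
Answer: 474442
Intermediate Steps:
g(P) = 7/9 + 2*P/(9*(-1 + P)) (g(P) = 7/9 + ((P + P)/(P - 1))/9 = 7/9 + ((2*P)/(-1 + P))/9 = 7/9 + (2*P/(-1 + P))/9 = 7/9 + 2*P/(9*(-1 + P)))
J(U) = 6
F(N, X) = -6 (F(N, X) = -1*6 = -6)
F(376, g(2)) + 474448 = -6 + 474448 = 474442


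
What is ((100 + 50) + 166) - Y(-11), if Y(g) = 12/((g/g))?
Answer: 304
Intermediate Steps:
Y(g) = 12 (Y(g) = 12/1 = 12*1 = 12)
((100 + 50) + 166) - Y(-11) = ((100 + 50) + 166) - 1*12 = (150 + 166) - 12 = 316 - 12 = 304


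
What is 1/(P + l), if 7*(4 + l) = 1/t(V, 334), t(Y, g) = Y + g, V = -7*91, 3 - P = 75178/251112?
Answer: -29589364/38461789 ≈ -0.76932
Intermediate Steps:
P = 339079/125556 (P = 3 - 75178/251112 = 3 - 1*37589/125556 = 3 - 37589/125556 = 339079/125556 ≈ 2.7006)
V = -637
l = -8485/2121 (l = -4 + 1/(7*(-637 + 334)) = -4 + (1/7)/(-303) = -4 + (1/7)*(-1/303) = -4 - 1/2121 = -8485/2121 ≈ -4.0005)
1/(P + l) = 1/(339079/125556 - 8485/2121) = 1/(-38461789/29589364) = -29589364/38461789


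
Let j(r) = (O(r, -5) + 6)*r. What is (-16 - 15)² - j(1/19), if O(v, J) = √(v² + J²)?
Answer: 18253/19 - √9026/361 ≈ 960.42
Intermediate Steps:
O(v, J) = √(J² + v²)
j(r) = r*(6 + √(25 + r²)) (j(r) = (√((-5)² + r²) + 6)*r = (√(25 + r²) + 6)*r = (6 + √(25 + r²))*r = r*(6 + √(25 + r²)))
(-16 - 15)² - j(1/19) = (-16 - 15)² - (6 + √(25 + (1/19)²))/19 = (-31)² - (6 + √(25 + (1/19)²))/19 = 961 - (6 + √(25 + 1/361))/19 = 961 - (6 + √(9026/361))/19 = 961 - (6 + √9026/19)/19 = 961 - (6/19 + √9026/361) = 961 + (-6/19 - √9026/361) = 18253/19 - √9026/361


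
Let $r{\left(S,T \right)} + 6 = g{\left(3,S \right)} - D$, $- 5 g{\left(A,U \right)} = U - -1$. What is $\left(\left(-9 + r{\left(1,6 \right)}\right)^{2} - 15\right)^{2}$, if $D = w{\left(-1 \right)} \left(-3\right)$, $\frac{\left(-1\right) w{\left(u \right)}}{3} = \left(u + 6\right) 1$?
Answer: $\frac{8249907241}{625} \approx 1.32 \cdot 10^{7}$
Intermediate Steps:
$g{\left(A,U \right)} = - \frac{1}{5} - \frac{U}{5}$ ($g{\left(A,U \right)} = - \frac{U - -1}{5} = - \frac{U + 1}{5} = - \frac{1 + U}{5} = - \frac{1}{5} - \frac{U}{5}$)
$w{\left(u \right)} = -18 - 3 u$ ($w{\left(u \right)} = - 3 \left(u + 6\right) 1 = - 3 \left(6 + u\right) 1 = - 3 \left(6 + u\right) = -18 - 3 u$)
$D = 45$ ($D = \left(-18 - -3\right) \left(-3\right) = \left(-18 + 3\right) \left(-3\right) = \left(-15\right) \left(-3\right) = 45$)
$r{\left(S,T \right)} = - \frac{256}{5} - \frac{S}{5}$ ($r{\left(S,T \right)} = -6 - \left(\frac{226}{5} + \frac{S}{5}\right) = - \frac{256}{5} - \frac{S}{5}$)
$\left(\left(-9 + r{\left(1,6 \right)}\right)^{2} - 15\right)^{2} = \left(\left(-9 - \frac{257}{5}\right)^{2} - 15\right)^{2} = \left(\left(- \frac{302}{5}\right)^{2} - 15\right)^{2} = \left(\frac{91204}{25} - 15\right)^{2} = \left(\frac{90829}{25}\right)^{2} = \frac{8249907241}{625}$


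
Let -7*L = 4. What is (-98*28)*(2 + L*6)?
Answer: 3920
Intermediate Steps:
L = -4/7 (L = -⅐*4 = -4/7 ≈ -0.57143)
(-98*28)*(2 + L*6) = (-98*28)*(2 - 4/7*6) = -2744*(2 - 24/7) = -2744*(-10/7) = 3920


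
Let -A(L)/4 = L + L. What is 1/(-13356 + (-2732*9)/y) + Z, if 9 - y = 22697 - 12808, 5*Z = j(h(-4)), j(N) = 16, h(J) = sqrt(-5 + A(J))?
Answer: 527718418/164915865 ≈ 3.1999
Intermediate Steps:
A(L) = -8*L (A(L) = -4*(L + L) = -8*L)
h(J) = sqrt(-5 - 8*J)
Z = 16/5 (Z = (1/5)*16 = 16/5 ≈ 3.2000)
y = -9880 (y = 9 - (22697 - 12808) = 9 - 1*9889 = 9 - 9889 = -9880)
1/(-13356 + (-2732*9)/y) + Z = 1/(-13356 - 2732*9/(-9880)) + 16/5 = 1/(-13356 - 24588*(-1/9880)) + 16/5 = 1/(-13356 + 6147/2470) + 16/5 = 1/(-32983173/2470) + 16/5 = -2470/32983173 + 16/5 = 527718418/164915865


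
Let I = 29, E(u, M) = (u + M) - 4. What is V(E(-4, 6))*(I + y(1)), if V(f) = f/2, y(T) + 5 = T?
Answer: -25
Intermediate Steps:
E(u, M) = -4 + M + u (E(u, M) = (M + u) - 4 = -4 + M + u)
y(T) = -5 + T
V(f) = f/2 (V(f) = f*(½) = f/2)
V(E(-4, 6))*(I + y(1)) = ((-4 + 6 - 4)/2)*(29 + (-5 + 1)) = ((½)*(-2))*(29 - 4) = -1*25 = -25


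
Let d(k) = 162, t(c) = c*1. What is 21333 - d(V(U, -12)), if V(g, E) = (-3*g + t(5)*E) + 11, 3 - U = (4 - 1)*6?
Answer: 21171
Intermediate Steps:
t(c) = c
U = -15 (U = 3 - (4 - 1)*6 = 3 - 3*6 = 3 - 1*18 = 3 - 18 = -15)
V(g, E) = 11 - 3*g + 5*E (V(g, E) = (-3*g + 5*E) + 11 = 11 - 3*g + 5*E)
21333 - d(V(U, -12)) = 21333 - 1*162 = 21333 - 162 = 21171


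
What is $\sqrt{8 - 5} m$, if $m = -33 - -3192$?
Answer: $3159 \sqrt{3} \approx 5471.5$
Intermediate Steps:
$m = 3159$ ($m = -33 + 3192 = 3159$)
$\sqrt{8 - 5} m = \sqrt{8 - 5} \cdot 3159 = \sqrt{3} \cdot 3159 = 3159 \sqrt{3}$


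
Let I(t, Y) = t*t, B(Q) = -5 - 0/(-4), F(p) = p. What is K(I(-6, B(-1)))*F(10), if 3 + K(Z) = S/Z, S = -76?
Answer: -460/9 ≈ -51.111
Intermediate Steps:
B(Q) = -5 (B(Q) = -5 - 0*(-1)/4 = -5 - 4*0 = -5 + 0 = -5)
I(t, Y) = t²
K(Z) = -3 - 76/Z
K(I(-6, B(-1)))*F(10) = (-3 - 76/((-6)²))*10 = (-3 - 76/36)*10 = (-3 - 76*1/36)*10 = (-3 - 19/9)*10 = -46/9*10 = -460/9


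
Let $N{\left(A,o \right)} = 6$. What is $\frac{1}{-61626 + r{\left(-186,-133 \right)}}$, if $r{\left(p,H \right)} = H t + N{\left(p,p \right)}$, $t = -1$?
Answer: $- \frac{1}{61487} \approx -1.6264 \cdot 10^{-5}$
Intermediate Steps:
$r{\left(p,H \right)} = 6 - H$ ($r{\left(p,H \right)} = H \left(-1\right) + 6 = - H + 6 = 6 - H$)
$\frac{1}{-61626 + r{\left(-186,-133 \right)}} = \frac{1}{-61626 + \left(6 - -133\right)} = \frac{1}{-61626 + \left(6 + 133\right)} = \frac{1}{-61626 + 139} = \frac{1}{-61487} = - \frac{1}{61487}$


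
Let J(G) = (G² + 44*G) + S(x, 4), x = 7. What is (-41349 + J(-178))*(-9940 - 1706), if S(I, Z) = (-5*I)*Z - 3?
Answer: 205435440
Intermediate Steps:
S(I, Z) = -3 - 5*I*Z (S(I, Z) = -5*I*Z - 3 = -3 - 5*I*Z)
J(G) = -143 + G² + 44*G (J(G) = (G² + 44*G) + (-3 - 5*7*4) = (G² + 44*G) + (-3 - 140) = (G² + 44*G) - 143 = -143 + G² + 44*G)
(-41349 + J(-178))*(-9940 - 1706) = (-41349 + (-143 + (-178)² + 44*(-178)))*(-9940 - 1706) = (-41349 + (-143 + 31684 - 7832))*(-11646) = (-41349 + 23709)*(-11646) = -17640*(-11646) = 205435440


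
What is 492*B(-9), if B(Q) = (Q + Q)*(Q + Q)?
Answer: 159408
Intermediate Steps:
B(Q) = 4*Q² (B(Q) = (2*Q)*(2*Q) = 4*Q²)
492*B(-9) = 492*(4*(-9)²) = 492*(4*81) = 492*324 = 159408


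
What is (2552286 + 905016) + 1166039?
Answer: 4623341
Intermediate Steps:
(2552286 + 905016) + 1166039 = 3457302 + 1166039 = 4623341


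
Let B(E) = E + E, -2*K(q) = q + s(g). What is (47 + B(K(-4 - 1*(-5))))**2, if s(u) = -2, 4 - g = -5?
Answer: 2304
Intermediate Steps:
g = 9 (g = 4 - 1*(-5) = 4 + 5 = 9)
K(q) = 1 - q/2 (K(q) = -(q - 2)/2 = -(-2 + q)/2 = 1 - q/2)
B(E) = 2*E
(47 + B(K(-4 - 1*(-5))))**2 = (47 + 2*(1 - (-4 - 1*(-5))/2))**2 = (47 + 2*(1 - (-4 + 5)/2))**2 = (47 + 2*(1 - 1/2*1))**2 = (47 + 2*(1 - 1/2))**2 = (47 + 2*(1/2))**2 = (47 + 1)**2 = 48**2 = 2304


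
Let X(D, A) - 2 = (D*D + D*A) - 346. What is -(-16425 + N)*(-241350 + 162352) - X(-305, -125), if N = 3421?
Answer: -1027420798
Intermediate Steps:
X(D, A) = -344 + D**2 + A*D (X(D, A) = 2 + ((D*D + D*A) - 346) = 2 + ((D**2 + A*D) - 346) = 2 + (-346 + D**2 + A*D) = -344 + D**2 + A*D)
-(-16425 + N)*(-241350 + 162352) - X(-305, -125) = -(-16425 + 3421)*(-241350 + 162352) - (-344 + (-305)**2 - 125*(-305)) = -(-13004)*(-78998) - (-344 + 93025 + 38125) = -1*1027289992 - 1*130806 = -1027289992 - 130806 = -1027420798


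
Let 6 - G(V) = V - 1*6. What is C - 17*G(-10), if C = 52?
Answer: -322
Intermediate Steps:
G(V) = 12 - V (G(V) = 6 - (V - 1*6) = 6 - (V - 6) = 6 - (-6 + V) = 6 + (6 - V) = 12 - V)
C - 17*G(-10) = 52 - 17*(12 - 1*(-10)) = 52 - 17*(12 + 10) = 52 - 17*22 = 52 - 374 = -322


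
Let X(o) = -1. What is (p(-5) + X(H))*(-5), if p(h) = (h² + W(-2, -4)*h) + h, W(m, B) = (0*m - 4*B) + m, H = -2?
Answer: 255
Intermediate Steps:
W(m, B) = m - 4*B (W(m, B) = (0 - 4*B) + m = -4*B + m = m - 4*B)
p(h) = h² + 15*h (p(h) = (h² + (-2 - 4*(-4))*h) + h = (h² + (-2 + 16)*h) + h = (h² + 14*h) + h = h² + 15*h)
(p(-5) + X(H))*(-5) = (-5*(15 - 5) - 1)*(-5) = (-5*10 - 1)*(-5) = (-50 - 1)*(-5) = -51*(-5) = 255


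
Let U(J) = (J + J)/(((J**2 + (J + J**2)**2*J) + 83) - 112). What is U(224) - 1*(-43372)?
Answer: 24678489747456132/568995890147 ≈ 43372.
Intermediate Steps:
U(J) = 2*J/(-29 + J**2 + J*(J + J**2)**2) (U(J) = (2*J)/(((J**2 + J*(J + J**2)**2) + 83) - 112) = (2*J)/((83 + J**2 + J*(J + J**2)**2) - 112) = (2*J)/(-29 + J**2 + J*(J + J**2)**2) = 2*J/(-29 + J**2 + J*(J + J**2)**2))
U(224) - 1*(-43372) = 2*224/(-29 + 224**2 + 224**3*(1 + 224)**2) - 1*(-43372) = 2*224/(-29 + 50176 + 11239424*225**2) + 43372 = 2*224/(-29 + 50176 + 11239424*50625) + 43372 = 2*224/(-29 + 50176 + 568995840000) + 43372 = 2*224/568995890147 + 43372 = 2*224*(1/568995890147) + 43372 = 448/568995890147 + 43372 = 24678489747456132/568995890147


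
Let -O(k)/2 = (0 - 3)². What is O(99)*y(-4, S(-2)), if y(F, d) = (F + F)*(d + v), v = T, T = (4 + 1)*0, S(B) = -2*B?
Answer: 576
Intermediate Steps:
O(k) = -18 (O(k) = -2*(0 - 3)² = -2*(-3)² = -2*9 = -18)
T = 0 (T = 5*0 = 0)
v = 0
y(F, d) = 2*F*d (y(F, d) = (F + F)*(d + 0) = (2*F)*d = 2*F*d)
O(99)*y(-4, S(-2)) = -36*(-4)*(-2*(-2)) = -36*(-4)*4 = -18*(-32) = 576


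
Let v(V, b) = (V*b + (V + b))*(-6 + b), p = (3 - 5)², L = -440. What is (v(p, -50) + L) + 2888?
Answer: 16224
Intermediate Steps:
p = 4 (p = (-2)² = 4)
v(V, b) = (-6 + b)*(V + b + V*b) (v(V, b) = (V + b + V*b)*(-6 + b) = (-6 + b)*(V + b + V*b))
(v(p, -50) + L) + 2888 = (((-50)² - 6*4 - 6*(-50) + 4*(-50)² - 5*4*(-50)) - 440) + 2888 = ((2500 - 24 + 300 + 4*2500 + 1000) - 440) + 2888 = ((2500 - 24 + 300 + 10000 + 1000) - 440) + 2888 = (13776 - 440) + 2888 = 13336 + 2888 = 16224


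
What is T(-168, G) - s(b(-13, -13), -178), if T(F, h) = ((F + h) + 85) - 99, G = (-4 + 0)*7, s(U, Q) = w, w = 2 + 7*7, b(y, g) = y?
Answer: -261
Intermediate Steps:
w = 51 (w = 2 + 49 = 51)
s(U, Q) = 51
G = -28 (G = -4*7 = -28)
T(F, h) = -14 + F + h (T(F, h) = (85 + F + h) - 99 = -14 + F + h)
T(-168, G) - s(b(-13, -13), -178) = (-14 - 168 - 28) - 1*51 = -210 - 51 = -261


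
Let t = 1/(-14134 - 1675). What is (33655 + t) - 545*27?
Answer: 299422459/15809 ≈ 18940.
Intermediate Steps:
t = -1/15809 (t = 1/(-15809) = -1/15809 ≈ -6.3255e-5)
(33655 + t) - 545*27 = (33655 - 1/15809) - 545*27 = 532051894/15809 - 14715 = 299422459/15809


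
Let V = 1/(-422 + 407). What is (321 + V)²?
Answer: 23174596/225 ≈ 1.0300e+5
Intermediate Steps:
V = -1/15 (V = 1/(-15) = -1/15 ≈ -0.066667)
(321 + V)² = (321 - 1/15)² = (4814/15)² = 23174596/225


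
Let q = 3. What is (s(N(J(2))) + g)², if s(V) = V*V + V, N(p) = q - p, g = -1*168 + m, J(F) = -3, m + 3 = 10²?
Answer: 841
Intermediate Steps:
m = 97 (m = -3 + 10² = -3 + 100 = 97)
g = -71 (g = -1*168 + 97 = -168 + 97 = -71)
N(p) = 3 - p
s(V) = V + V² (s(V) = V² + V = V + V²)
(s(N(J(2))) + g)² = ((3 - 1*(-3))*(1 + (3 - 1*(-3))) - 71)² = ((3 + 3)*(1 + (3 + 3)) - 71)² = (6*(1 + 6) - 71)² = (6*7 - 71)² = (42 - 71)² = (-29)² = 841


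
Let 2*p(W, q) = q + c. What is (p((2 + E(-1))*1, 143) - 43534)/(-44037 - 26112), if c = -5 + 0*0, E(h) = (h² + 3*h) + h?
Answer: 43465/70149 ≈ 0.61961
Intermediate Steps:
E(h) = h² + 4*h
c = -5 (c = -5 + 0 = -5)
p(W, q) = -5/2 + q/2 (p(W, q) = (q - 5)/2 = (-5 + q)/2 = -5/2 + q/2)
(p((2 + E(-1))*1, 143) - 43534)/(-44037 - 26112) = ((-5/2 + (½)*143) - 43534)/(-44037 - 26112) = ((-5/2 + 143/2) - 43534)/(-70149) = (69 - 43534)*(-1/70149) = -43465*(-1/70149) = 43465/70149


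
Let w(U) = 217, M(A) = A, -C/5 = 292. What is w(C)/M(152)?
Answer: 217/152 ≈ 1.4276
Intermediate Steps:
C = -1460 (C = -5*292 = -1460)
w(C)/M(152) = 217/152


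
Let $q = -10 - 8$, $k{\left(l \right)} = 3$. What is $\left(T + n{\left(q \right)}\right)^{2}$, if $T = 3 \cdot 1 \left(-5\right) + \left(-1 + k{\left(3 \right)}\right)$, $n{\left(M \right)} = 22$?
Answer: $81$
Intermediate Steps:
$q = -18$ ($q = -10 - 8 = -18$)
$T = -13$ ($T = 3 \cdot 1 \left(-5\right) + \left(-1 + 3\right) = 3 \left(-5\right) + 2 = -15 + 2 = -13$)
$\left(T + n{\left(q \right)}\right)^{2} = \left(-13 + 22\right)^{2} = 9^{2} = 81$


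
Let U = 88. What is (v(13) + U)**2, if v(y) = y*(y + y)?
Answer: 181476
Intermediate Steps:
v(y) = 2*y**2 (v(y) = y*(2*y) = 2*y**2)
(v(13) + U)**2 = (2*13**2 + 88)**2 = (2*169 + 88)**2 = (338 + 88)**2 = 426**2 = 181476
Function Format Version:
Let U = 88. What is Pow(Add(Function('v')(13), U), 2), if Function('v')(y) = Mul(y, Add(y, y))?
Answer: 181476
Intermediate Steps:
Function('v')(y) = Mul(2, Pow(y, 2)) (Function('v')(y) = Mul(y, Mul(2, y)) = Mul(2, Pow(y, 2)))
Pow(Add(Function('v')(13), U), 2) = Pow(Add(Mul(2, Pow(13, 2)), 88), 2) = Pow(Add(Mul(2, 169), 88), 2) = Pow(Add(338, 88), 2) = Pow(426, 2) = 181476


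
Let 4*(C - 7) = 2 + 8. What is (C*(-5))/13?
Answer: -95/26 ≈ -3.6538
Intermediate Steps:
C = 19/2 (C = 7 + (2 + 8)/4 = 7 + (1/4)*10 = 7 + 5/2 = 19/2 ≈ 9.5000)
(C*(-5))/13 = ((19/2)*(-5))/13 = -95/2*1/13 = -95/26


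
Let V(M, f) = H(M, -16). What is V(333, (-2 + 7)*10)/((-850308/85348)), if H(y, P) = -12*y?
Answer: 28420884/70859 ≈ 401.09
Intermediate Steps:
V(M, f) = -12*M
V(333, (-2 + 7)*10)/((-850308/85348)) = (-12*333)/((-850308/85348)) = -3996/((-850308*1/85348)) = -3996/(-212577/21337) = -3996*(-21337/212577) = 28420884/70859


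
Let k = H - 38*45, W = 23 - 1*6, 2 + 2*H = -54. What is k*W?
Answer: -29546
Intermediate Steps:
H = -28 (H = -1 + (½)*(-54) = -1 - 27 = -28)
W = 17 (W = 23 - 6 = 17)
k = -1738 (k = -28 - 38*45 = -28 - 1710 = -1738)
k*W = -1738*17 = -29546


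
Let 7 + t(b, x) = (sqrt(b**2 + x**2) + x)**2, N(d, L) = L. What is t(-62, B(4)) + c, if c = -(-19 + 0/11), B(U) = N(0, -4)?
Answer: 3888 - 16*sqrt(965) ≈ 3391.0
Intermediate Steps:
B(U) = -4
t(b, x) = -7 + (x + sqrt(b**2 + x**2))**2 (t(b, x) = -7 + (sqrt(b**2 + x**2) + x)**2 = -7 + (x + sqrt(b**2 + x**2))**2)
c = 19 (c = -(-19 + 0*(1/11)) = -(-19 + 0) = -1*(-19) = 19)
t(-62, B(4)) + c = (-7 + (-4 + sqrt((-62)**2 + (-4)**2))**2) + 19 = (-7 + (-4 + sqrt(3844 + 16))**2) + 19 = (-7 + (-4 + sqrt(3860))**2) + 19 = (-7 + (-4 + 2*sqrt(965))**2) + 19 = 12 + (-4 + 2*sqrt(965))**2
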